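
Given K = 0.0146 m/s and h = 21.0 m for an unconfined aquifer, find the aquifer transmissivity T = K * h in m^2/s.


Transmissivity is defined as T = K * h.
T = 0.0146 * 21.0
  = 0.3066 m^2/s.

0.3066


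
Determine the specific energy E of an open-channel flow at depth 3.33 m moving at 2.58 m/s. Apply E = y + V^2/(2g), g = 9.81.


Specific energy E = y + V^2/(2g).
Velocity head = V^2/(2g) = 2.58^2 / (2*9.81) = 6.6564 / 19.62 = 0.3393 m.
E = 3.33 + 0.3393 = 3.6693 m.

3.6693


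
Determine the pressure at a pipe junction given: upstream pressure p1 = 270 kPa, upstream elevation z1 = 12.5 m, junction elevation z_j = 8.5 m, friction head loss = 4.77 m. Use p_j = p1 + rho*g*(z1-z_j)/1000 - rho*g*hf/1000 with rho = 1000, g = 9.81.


Junction pressure: p_j = p1 + rho*g*(z1 - z_j)/1000 - rho*g*hf/1000.
Elevation term = 1000*9.81*(12.5 - 8.5)/1000 = 39.24 kPa.
Friction term = 1000*9.81*4.77/1000 = 46.794 kPa.
p_j = 270 + 39.24 - 46.794 = 262.45 kPa.

262.45


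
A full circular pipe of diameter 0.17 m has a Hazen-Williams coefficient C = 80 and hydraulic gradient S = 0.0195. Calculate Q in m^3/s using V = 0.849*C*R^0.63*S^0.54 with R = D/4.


For a full circular pipe, R = D/4 = 0.17/4 = 0.0425 m.
V = 0.849 * 80 * 0.0425^0.63 * 0.0195^0.54
  = 0.849 * 80 * 0.136737 * 0.119294
  = 1.1079 m/s.
Pipe area A = pi*D^2/4 = pi*0.17^2/4 = 0.0227 m^2.
Q = A * V = 0.0227 * 1.1079 = 0.0251 m^3/s.

0.0251


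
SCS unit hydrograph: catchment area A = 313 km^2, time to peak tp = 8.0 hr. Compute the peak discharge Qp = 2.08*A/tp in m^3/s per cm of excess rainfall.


SCS formula: Qp = 2.08 * A / tp.
Qp = 2.08 * 313 / 8.0
   = 651.04 / 8.0
   = 81.38 m^3/s per cm.

81.38


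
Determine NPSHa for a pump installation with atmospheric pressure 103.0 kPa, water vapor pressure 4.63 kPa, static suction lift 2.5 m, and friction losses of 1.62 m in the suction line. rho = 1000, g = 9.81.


NPSHa = p_atm/(rho*g) - z_s - hf_s - p_vap/(rho*g).
p_atm/(rho*g) = 103.0*1000 / (1000*9.81) = 10.499 m.
p_vap/(rho*g) = 4.63*1000 / (1000*9.81) = 0.472 m.
NPSHa = 10.499 - 2.5 - 1.62 - 0.472
      = 5.91 m.

5.91


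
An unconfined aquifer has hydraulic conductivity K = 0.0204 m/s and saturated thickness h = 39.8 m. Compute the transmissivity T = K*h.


Transmissivity is defined as T = K * h.
T = 0.0204 * 39.8
  = 0.8119 m^2/s.

0.8119


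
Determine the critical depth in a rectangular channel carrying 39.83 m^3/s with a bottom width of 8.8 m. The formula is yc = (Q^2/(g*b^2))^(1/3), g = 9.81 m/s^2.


Using yc = (Q^2 / (g * b^2))^(1/3):
Q^2 = 39.83^2 = 1586.43.
g * b^2 = 9.81 * 8.8^2 = 9.81 * 77.44 = 759.69.
Q^2 / (g*b^2) = 1586.43 / 759.69 = 2.0883.
yc = 2.0883^(1/3) = 1.2782 m.

1.2782


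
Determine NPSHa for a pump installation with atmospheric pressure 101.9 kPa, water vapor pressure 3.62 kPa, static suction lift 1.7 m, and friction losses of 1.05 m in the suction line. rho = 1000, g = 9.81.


NPSHa = p_atm/(rho*g) - z_s - hf_s - p_vap/(rho*g).
p_atm/(rho*g) = 101.9*1000 / (1000*9.81) = 10.387 m.
p_vap/(rho*g) = 3.62*1000 / (1000*9.81) = 0.369 m.
NPSHa = 10.387 - 1.7 - 1.05 - 0.369
      = 7.27 m.

7.27


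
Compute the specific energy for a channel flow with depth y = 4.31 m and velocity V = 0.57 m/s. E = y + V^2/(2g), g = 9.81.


Specific energy E = y + V^2/(2g).
Velocity head = V^2/(2g) = 0.57^2 / (2*9.81) = 0.3249 / 19.62 = 0.0166 m.
E = 4.31 + 0.0166 = 4.3266 m.

4.3266


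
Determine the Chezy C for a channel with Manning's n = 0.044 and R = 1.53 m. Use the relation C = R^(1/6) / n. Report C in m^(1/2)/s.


The Chezy coefficient relates to Manning's n through C = R^(1/6) / n.
R^(1/6) = 1.53^(1/6) = 1.07345.
C = 1.07345 / 0.044 = 24.4 m^(1/2)/s.

24.4


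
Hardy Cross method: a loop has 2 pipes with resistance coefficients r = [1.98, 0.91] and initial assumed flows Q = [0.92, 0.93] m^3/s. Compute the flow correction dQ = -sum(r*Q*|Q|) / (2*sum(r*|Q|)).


Numerator terms (r*Q*|Q|): 1.98*0.92*|0.92| = 1.6759; 0.91*0.93*|0.93| = 0.7871.
Sum of numerator = 2.4629.
Denominator terms (r*|Q|): 1.98*|0.92| = 1.8216; 0.91*|0.93| = 0.8463.
2 * sum of denominator = 2 * 2.6679 = 5.3358.
dQ = -2.4629 / 5.3358 = -0.4616 m^3/s.

-0.4616


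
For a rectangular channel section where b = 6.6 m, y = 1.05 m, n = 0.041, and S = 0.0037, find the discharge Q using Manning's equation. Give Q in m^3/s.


For a rectangular channel, the cross-sectional area A = b * y = 6.6 * 1.05 = 6.93 m^2.
The wetted perimeter P = b + 2y = 6.6 + 2*1.05 = 8.7 m.
Hydraulic radius R = A/P = 6.93/8.7 = 0.7966 m.
Velocity V = (1/n)*R^(2/3)*S^(1/2) = (1/0.041)*0.7966^(2/3)*0.0037^(1/2) = 1.2749 m/s.
Discharge Q = A * V = 6.93 * 1.2749 = 8.835 m^3/s.

8.835


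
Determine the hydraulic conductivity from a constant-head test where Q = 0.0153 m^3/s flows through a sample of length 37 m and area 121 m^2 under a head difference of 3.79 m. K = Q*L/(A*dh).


From K = Q*L / (A*dh):
Numerator: Q*L = 0.0153 * 37 = 0.5661.
Denominator: A*dh = 121 * 3.79 = 458.59.
K = 0.5661 / 458.59 = 0.001234 m/s.

0.001234


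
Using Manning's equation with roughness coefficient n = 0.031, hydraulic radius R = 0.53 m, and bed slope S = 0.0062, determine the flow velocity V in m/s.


Manning's equation gives V = (1/n) * R^(2/3) * S^(1/2).
First, compute R^(2/3) = 0.53^(2/3) = 0.6549.
Next, S^(1/2) = 0.0062^(1/2) = 0.07874.
Then 1/n = 1/0.031 = 32.26.
V = 32.26 * 0.6549 * 0.07874 = 1.6635 m/s.

1.6635


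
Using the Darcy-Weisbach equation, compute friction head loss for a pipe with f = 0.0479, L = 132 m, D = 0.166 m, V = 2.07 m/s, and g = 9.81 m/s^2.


Darcy-Weisbach equation: h_f = f * (L/D) * V^2/(2g).
f * L/D = 0.0479 * 132/0.166 = 38.0892.
V^2/(2g) = 2.07^2 / (2*9.81) = 4.2849 / 19.62 = 0.2184 m.
h_f = 38.0892 * 0.2184 = 8.318 m.

8.318


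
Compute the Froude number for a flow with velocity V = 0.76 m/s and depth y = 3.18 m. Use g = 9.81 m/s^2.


The Froude number is defined as Fr = V / sqrt(g*y).
g*y = 9.81 * 3.18 = 31.1958.
sqrt(g*y) = sqrt(31.1958) = 5.5853.
Fr = 0.76 / 5.5853 = 0.1361.

0.1361


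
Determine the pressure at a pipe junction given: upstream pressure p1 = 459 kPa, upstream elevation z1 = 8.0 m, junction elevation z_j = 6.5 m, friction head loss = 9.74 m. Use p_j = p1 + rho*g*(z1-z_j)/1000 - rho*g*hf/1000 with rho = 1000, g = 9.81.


Junction pressure: p_j = p1 + rho*g*(z1 - z_j)/1000 - rho*g*hf/1000.
Elevation term = 1000*9.81*(8.0 - 6.5)/1000 = 14.715 kPa.
Friction term = 1000*9.81*9.74/1000 = 95.549 kPa.
p_j = 459 + 14.715 - 95.549 = 378.17 kPa.

378.17


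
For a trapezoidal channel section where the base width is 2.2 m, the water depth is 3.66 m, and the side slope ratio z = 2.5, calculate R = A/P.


For a trapezoidal section with side slope z:
A = (b + z*y)*y = (2.2 + 2.5*3.66)*3.66 = 41.541 m^2.
P = b + 2*y*sqrt(1 + z^2) = 2.2 + 2*3.66*sqrt(1 + 2.5^2) = 21.91 m.
R = A/P = 41.541 / 21.91 = 1.896 m.

1.896


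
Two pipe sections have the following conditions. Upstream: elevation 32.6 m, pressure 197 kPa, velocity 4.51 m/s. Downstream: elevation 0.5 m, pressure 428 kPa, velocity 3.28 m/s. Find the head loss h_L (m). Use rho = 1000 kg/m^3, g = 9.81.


Total head at each section: H = z + p/(rho*g) + V^2/(2g).
H1 = 32.6 + 197*1000/(1000*9.81) + 4.51^2/(2*9.81)
   = 32.6 + 20.082 + 1.0367
   = 53.718 m.
H2 = 0.5 + 428*1000/(1000*9.81) + 3.28^2/(2*9.81)
   = 0.5 + 43.629 + 0.5483
   = 44.677 m.
h_L = H1 - H2 = 53.718 - 44.677 = 9.041 m.

9.041


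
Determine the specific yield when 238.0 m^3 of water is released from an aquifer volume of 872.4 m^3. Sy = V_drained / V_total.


Specific yield Sy = Volume drained / Total volume.
Sy = 238.0 / 872.4
   = 0.2728.

0.2728


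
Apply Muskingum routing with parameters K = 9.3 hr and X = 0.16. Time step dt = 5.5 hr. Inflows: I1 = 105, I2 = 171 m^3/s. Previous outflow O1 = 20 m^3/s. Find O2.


Muskingum coefficients:
denom = 2*K*(1-X) + dt = 2*9.3*(1-0.16) + 5.5 = 21.124.
C0 = (dt - 2*K*X)/denom = (5.5 - 2*9.3*0.16)/21.124 = 0.1195.
C1 = (dt + 2*K*X)/denom = (5.5 + 2*9.3*0.16)/21.124 = 0.4012.
C2 = (2*K*(1-X) - dt)/denom = 0.4793.
O2 = C0*I2 + C1*I1 + C2*O1
   = 0.1195*171 + 0.4012*105 + 0.4793*20
   = 72.15 m^3/s.

72.15


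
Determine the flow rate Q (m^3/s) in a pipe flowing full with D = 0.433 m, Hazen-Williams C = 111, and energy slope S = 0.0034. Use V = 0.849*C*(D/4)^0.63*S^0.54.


For a full circular pipe, R = D/4 = 0.433/4 = 0.1082 m.
V = 0.849 * 111 * 0.1082^0.63 * 0.0034^0.54
  = 0.849 * 111 * 0.246428 * 0.046451
  = 1.0787 m/s.
Pipe area A = pi*D^2/4 = pi*0.433^2/4 = 0.1473 m^2.
Q = A * V = 0.1473 * 1.0787 = 0.1588 m^3/s.

0.1588


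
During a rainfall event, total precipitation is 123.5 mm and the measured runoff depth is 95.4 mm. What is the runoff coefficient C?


The runoff coefficient C = runoff depth / rainfall depth.
C = 95.4 / 123.5
  = 0.7725.

0.7725


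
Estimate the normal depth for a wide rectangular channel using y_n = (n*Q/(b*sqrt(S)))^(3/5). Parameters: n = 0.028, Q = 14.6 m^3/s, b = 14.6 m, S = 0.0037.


We use the wide-channel approximation y_n = (n*Q/(b*sqrt(S)))^(3/5).
sqrt(S) = sqrt(0.0037) = 0.060828.
Numerator: n*Q = 0.028 * 14.6 = 0.4088.
Denominator: b*sqrt(S) = 14.6 * 0.060828 = 0.888089.
arg = 0.4603.
y_n = 0.4603^(3/5) = 0.6278 m.

0.6278


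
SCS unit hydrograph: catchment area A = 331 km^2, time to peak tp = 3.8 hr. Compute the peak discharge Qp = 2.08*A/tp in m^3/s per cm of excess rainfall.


SCS formula: Qp = 2.08 * A / tp.
Qp = 2.08 * 331 / 3.8
   = 688.48 / 3.8
   = 181.18 m^3/s per cm.

181.18


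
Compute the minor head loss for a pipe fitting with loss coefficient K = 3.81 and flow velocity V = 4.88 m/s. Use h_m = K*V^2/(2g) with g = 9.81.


Minor loss formula: h_m = K * V^2/(2g).
V^2 = 4.88^2 = 23.8144.
V^2/(2g) = 23.8144 / 19.62 = 1.2138 m.
h_m = 3.81 * 1.2138 = 4.6245 m.

4.6245


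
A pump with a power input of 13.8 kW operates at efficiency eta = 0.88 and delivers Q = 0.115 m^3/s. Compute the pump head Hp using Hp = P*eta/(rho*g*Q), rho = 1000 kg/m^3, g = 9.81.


Pump head formula: Hp = P * eta / (rho * g * Q).
Numerator: P * eta = 13.8 * 1000 * 0.88 = 12144.0 W.
Denominator: rho * g * Q = 1000 * 9.81 * 0.115 = 1128.15.
Hp = 12144.0 / 1128.15 = 10.76 m.

10.76


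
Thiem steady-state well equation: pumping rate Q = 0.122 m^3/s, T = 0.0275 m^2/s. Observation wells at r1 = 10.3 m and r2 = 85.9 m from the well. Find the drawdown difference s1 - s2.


Thiem equation: s1 - s2 = Q/(2*pi*T) * ln(r2/r1).
ln(r2/r1) = ln(85.9/10.3) = 2.121.
Q/(2*pi*T) = 0.122 / (2*pi*0.0275) = 0.122 / 0.1728 = 0.7061.
s1 - s2 = 0.7061 * 2.121 = 1.4976 m.

1.4976


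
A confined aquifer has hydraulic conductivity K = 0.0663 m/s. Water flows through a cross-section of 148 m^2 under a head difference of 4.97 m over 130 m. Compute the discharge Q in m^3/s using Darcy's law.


Darcy's law: Q = K * A * i, where i = dh/L.
Hydraulic gradient i = 4.97 / 130 = 0.038231.
Q = 0.0663 * 148 * 0.038231
  = 0.3751 m^3/s.

0.3751


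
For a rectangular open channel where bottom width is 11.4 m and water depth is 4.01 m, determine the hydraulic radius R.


For a rectangular section:
Flow area A = b * y = 11.4 * 4.01 = 45.71 m^2.
Wetted perimeter P = b + 2y = 11.4 + 2*4.01 = 19.42 m.
Hydraulic radius R = A/P = 45.71 / 19.42 = 2.354 m.

2.354


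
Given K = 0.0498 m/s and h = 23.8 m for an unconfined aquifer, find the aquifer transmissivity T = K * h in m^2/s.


Transmissivity is defined as T = K * h.
T = 0.0498 * 23.8
  = 1.1852 m^2/s.

1.1852


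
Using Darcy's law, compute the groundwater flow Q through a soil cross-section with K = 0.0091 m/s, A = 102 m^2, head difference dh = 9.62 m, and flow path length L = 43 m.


Darcy's law: Q = K * A * i, where i = dh/L.
Hydraulic gradient i = 9.62 / 43 = 0.223721.
Q = 0.0091 * 102 * 0.223721
  = 0.2077 m^3/s.

0.2077


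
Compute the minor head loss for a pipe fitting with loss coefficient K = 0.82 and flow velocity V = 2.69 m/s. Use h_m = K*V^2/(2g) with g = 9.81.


Minor loss formula: h_m = K * V^2/(2g).
V^2 = 2.69^2 = 7.2361.
V^2/(2g) = 7.2361 / 19.62 = 0.3688 m.
h_m = 0.82 * 0.3688 = 0.3024 m.

0.3024


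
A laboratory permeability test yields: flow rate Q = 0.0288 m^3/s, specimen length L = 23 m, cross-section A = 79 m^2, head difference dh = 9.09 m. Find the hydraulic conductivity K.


From K = Q*L / (A*dh):
Numerator: Q*L = 0.0288 * 23 = 0.6624.
Denominator: A*dh = 79 * 9.09 = 718.11.
K = 0.6624 / 718.11 = 0.000922 m/s.

0.000922


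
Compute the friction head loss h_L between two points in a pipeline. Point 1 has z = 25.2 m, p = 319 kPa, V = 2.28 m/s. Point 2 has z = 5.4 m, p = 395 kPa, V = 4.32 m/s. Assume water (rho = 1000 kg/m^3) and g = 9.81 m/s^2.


Total head at each section: H = z + p/(rho*g) + V^2/(2g).
H1 = 25.2 + 319*1000/(1000*9.81) + 2.28^2/(2*9.81)
   = 25.2 + 32.518 + 0.265
   = 57.983 m.
H2 = 5.4 + 395*1000/(1000*9.81) + 4.32^2/(2*9.81)
   = 5.4 + 40.265 + 0.9512
   = 46.616 m.
h_L = H1 - H2 = 57.983 - 46.616 = 11.367 m.

11.367


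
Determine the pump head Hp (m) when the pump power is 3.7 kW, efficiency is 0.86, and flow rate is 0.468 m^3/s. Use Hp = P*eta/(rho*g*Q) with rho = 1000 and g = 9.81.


Pump head formula: Hp = P * eta / (rho * g * Q).
Numerator: P * eta = 3.7 * 1000 * 0.86 = 3182.0 W.
Denominator: rho * g * Q = 1000 * 9.81 * 0.468 = 4591.08.
Hp = 3182.0 / 4591.08 = 0.69 m.

0.69


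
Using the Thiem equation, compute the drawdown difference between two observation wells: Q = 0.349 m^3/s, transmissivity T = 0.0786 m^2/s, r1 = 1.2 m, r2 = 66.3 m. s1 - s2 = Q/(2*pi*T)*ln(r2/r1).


Thiem equation: s1 - s2 = Q/(2*pi*T) * ln(r2/r1).
ln(r2/r1) = ln(66.3/1.2) = 4.0119.
Q/(2*pi*T) = 0.349 / (2*pi*0.0786) = 0.349 / 0.4939 = 0.7067.
s1 - s2 = 0.7067 * 4.0119 = 2.8351 m.

2.8351


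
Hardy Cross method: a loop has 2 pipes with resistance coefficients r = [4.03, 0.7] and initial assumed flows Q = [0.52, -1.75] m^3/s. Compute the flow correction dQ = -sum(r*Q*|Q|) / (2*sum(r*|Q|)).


Numerator terms (r*Q*|Q|): 4.03*0.52*|0.52| = 1.0897; 0.7*-1.75*|-1.75| = -2.1437.
Sum of numerator = -1.054.
Denominator terms (r*|Q|): 4.03*|0.52| = 2.0956; 0.7*|-1.75| = 1.225.
2 * sum of denominator = 2 * 3.3206 = 6.6412.
dQ = --1.054 / 6.6412 = 0.1587 m^3/s.

0.1587


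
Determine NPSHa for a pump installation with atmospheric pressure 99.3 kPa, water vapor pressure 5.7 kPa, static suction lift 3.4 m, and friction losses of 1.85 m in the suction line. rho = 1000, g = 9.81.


NPSHa = p_atm/(rho*g) - z_s - hf_s - p_vap/(rho*g).
p_atm/(rho*g) = 99.3*1000 / (1000*9.81) = 10.122 m.
p_vap/(rho*g) = 5.7*1000 / (1000*9.81) = 0.581 m.
NPSHa = 10.122 - 3.4 - 1.85 - 0.581
      = 4.29 m.

4.29


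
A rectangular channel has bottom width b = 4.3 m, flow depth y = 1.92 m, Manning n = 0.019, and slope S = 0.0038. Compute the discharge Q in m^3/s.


For a rectangular channel, the cross-sectional area A = b * y = 4.3 * 1.92 = 8.26 m^2.
The wetted perimeter P = b + 2y = 4.3 + 2*1.92 = 8.14 m.
Hydraulic radius R = A/P = 8.26/8.14 = 1.0143 m.
Velocity V = (1/n)*R^(2/3)*S^(1/2) = (1/0.019)*1.0143^(2/3)*0.0038^(1/2) = 3.2752 m/s.
Discharge Q = A * V = 8.26 * 3.2752 = 27.04 m^3/s.

27.04


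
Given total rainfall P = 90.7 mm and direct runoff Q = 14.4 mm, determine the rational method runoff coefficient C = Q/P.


The runoff coefficient C = runoff depth / rainfall depth.
C = 14.4 / 90.7
  = 0.1588.

0.1588


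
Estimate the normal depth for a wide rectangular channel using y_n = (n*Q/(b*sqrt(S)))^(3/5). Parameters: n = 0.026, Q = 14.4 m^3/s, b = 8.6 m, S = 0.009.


We use the wide-channel approximation y_n = (n*Q/(b*sqrt(S)))^(3/5).
sqrt(S) = sqrt(0.009) = 0.094868.
Numerator: n*Q = 0.026 * 14.4 = 0.3744.
Denominator: b*sqrt(S) = 8.6 * 0.094868 = 0.815865.
arg = 0.4589.
y_n = 0.4589^(3/5) = 0.6267 m.

0.6267


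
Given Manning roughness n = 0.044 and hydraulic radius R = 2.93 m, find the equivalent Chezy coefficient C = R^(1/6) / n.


The Chezy coefficient relates to Manning's n through C = R^(1/6) / n.
R^(1/6) = 2.93^(1/6) = 1.196221.
C = 1.196221 / 0.044 = 27.19 m^(1/2)/s.

27.19


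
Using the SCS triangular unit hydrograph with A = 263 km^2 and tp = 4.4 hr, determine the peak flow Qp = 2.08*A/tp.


SCS formula: Qp = 2.08 * A / tp.
Qp = 2.08 * 263 / 4.4
   = 547.04 / 4.4
   = 124.33 m^3/s per cm.

124.33


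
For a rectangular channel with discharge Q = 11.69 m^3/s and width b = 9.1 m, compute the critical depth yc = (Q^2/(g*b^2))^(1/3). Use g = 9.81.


Using yc = (Q^2 / (g * b^2))^(1/3):
Q^2 = 11.69^2 = 136.66.
g * b^2 = 9.81 * 9.1^2 = 9.81 * 82.81 = 812.37.
Q^2 / (g*b^2) = 136.66 / 812.37 = 0.1682.
yc = 0.1682^(1/3) = 0.552 m.

0.552


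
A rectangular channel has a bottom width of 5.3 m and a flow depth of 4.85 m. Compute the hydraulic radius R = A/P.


For a rectangular section:
Flow area A = b * y = 5.3 * 4.85 = 25.7 m^2.
Wetted perimeter P = b + 2y = 5.3 + 2*4.85 = 15.0 m.
Hydraulic radius R = A/P = 25.7 / 15.0 = 1.7137 m.

1.7137


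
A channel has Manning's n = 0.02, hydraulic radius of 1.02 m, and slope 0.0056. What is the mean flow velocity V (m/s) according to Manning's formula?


Manning's equation gives V = (1/n) * R^(2/3) * S^(1/2).
First, compute R^(2/3) = 1.02^(2/3) = 1.0133.
Next, S^(1/2) = 0.0056^(1/2) = 0.074833.
Then 1/n = 1/0.02 = 50.0.
V = 50.0 * 1.0133 * 0.074833 = 3.7914 m/s.

3.7914


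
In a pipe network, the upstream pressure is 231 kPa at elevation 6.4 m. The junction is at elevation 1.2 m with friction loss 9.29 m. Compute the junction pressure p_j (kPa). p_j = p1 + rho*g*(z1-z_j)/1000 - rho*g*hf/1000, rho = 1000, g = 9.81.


Junction pressure: p_j = p1 + rho*g*(z1 - z_j)/1000 - rho*g*hf/1000.
Elevation term = 1000*9.81*(6.4 - 1.2)/1000 = 51.012 kPa.
Friction term = 1000*9.81*9.29/1000 = 91.135 kPa.
p_j = 231 + 51.012 - 91.135 = 190.88 kPa.

190.88


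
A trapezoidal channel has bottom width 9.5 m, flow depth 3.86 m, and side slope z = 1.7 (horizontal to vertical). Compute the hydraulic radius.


For a trapezoidal section with side slope z:
A = (b + z*y)*y = (9.5 + 1.7*3.86)*3.86 = 61.999 m^2.
P = b + 2*y*sqrt(1 + z^2) = 9.5 + 2*3.86*sqrt(1 + 1.7^2) = 24.726 m.
R = A/P = 61.999 / 24.726 = 2.5074 m.

2.5074


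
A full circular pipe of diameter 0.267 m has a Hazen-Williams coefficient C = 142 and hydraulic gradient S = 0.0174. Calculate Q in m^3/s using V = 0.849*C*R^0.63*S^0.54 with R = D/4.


For a full circular pipe, R = D/4 = 0.267/4 = 0.0668 m.
V = 0.849 * 142 * 0.0668^0.63 * 0.0174^0.54
  = 0.849 * 142 * 0.181721 * 0.112175
  = 2.4575 m/s.
Pipe area A = pi*D^2/4 = pi*0.267^2/4 = 0.056 m^2.
Q = A * V = 0.056 * 2.4575 = 0.1376 m^3/s.

0.1376


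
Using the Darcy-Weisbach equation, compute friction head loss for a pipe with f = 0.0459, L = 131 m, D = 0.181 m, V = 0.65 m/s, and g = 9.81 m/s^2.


Darcy-Weisbach equation: h_f = f * (L/D) * V^2/(2g).
f * L/D = 0.0459 * 131/0.181 = 33.2204.
V^2/(2g) = 0.65^2 / (2*9.81) = 0.4225 / 19.62 = 0.0215 m.
h_f = 33.2204 * 0.0215 = 0.715 m.

0.715


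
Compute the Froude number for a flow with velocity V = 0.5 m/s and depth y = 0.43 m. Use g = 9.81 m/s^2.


The Froude number is defined as Fr = V / sqrt(g*y).
g*y = 9.81 * 0.43 = 4.2183.
sqrt(g*y) = sqrt(4.2183) = 2.0539.
Fr = 0.5 / 2.0539 = 0.2434.

0.2434


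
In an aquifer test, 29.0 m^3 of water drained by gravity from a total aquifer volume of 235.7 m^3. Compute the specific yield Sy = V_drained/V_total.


Specific yield Sy = Volume drained / Total volume.
Sy = 29.0 / 235.7
   = 0.123.

0.123


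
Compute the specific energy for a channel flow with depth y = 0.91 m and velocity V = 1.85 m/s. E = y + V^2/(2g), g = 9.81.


Specific energy E = y + V^2/(2g).
Velocity head = V^2/(2g) = 1.85^2 / (2*9.81) = 3.4225 / 19.62 = 0.1744 m.
E = 0.91 + 0.1744 = 1.0844 m.

1.0844


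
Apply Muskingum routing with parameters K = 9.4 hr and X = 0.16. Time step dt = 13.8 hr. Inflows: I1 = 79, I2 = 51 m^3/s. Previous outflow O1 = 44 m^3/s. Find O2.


Muskingum coefficients:
denom = 2*K*(1-X) + dt = 2*9.4*(1-0.16) + 13.8 = 29.592.
C0 = (dt - 2*K*X)/denom = (13.8 - 2*9.4*0.16)/29.592 = 0.3647.
C1 = (dt + 2*K*X)/denom = (13.8 + 2*9.4*0.16)/29.592 = 0.568.
C2 = (2*K*(1-X) - dt)/denom = 0.0673.
O2 = C0*I2 + C1*I1 + C2*O1
   = 0.3647*51 + 0.568*79 + 0.0673*44
   = 66.43 m^3/s.

66.43


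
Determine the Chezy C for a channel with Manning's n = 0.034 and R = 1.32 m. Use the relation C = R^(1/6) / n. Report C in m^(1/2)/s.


The Chezy coefficient relates to Manning's n through C = R^(1/6) / n.
R^(1/6) = 1.32^(1/6) = 1.047359.
C = 1.047359 / 0.034 = 30.8 m^(1/2)/s.

30.8


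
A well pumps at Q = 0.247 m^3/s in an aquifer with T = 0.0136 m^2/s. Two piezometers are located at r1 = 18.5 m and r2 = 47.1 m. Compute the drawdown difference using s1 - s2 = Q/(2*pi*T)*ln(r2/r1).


Thiem equation: s1 - s2 = Q/(2*pi*T) * ln(r2/r1).
ln(r2/r1) = ln(47.1/18.5) = 0.9345.
Q/(2*pi*T) = 0.247 / (2*pi*0.0136) = 0.247 / 0.0855 = 2.8905.
s1 - s2 = 2.8905 * 0.9345 = 2.7012 m.

2.7012


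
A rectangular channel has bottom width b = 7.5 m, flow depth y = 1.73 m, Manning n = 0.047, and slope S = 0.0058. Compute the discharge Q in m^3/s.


For a rectangular channel, the cross-sectional area A = b * y = 7.5 * 1.73 = 12.97 m^2.
The wetted perimeter P = b + 2y = 7.5 + 2*1.73 = 10.96 m.
Hydraulic radius R = A/P = 12.97/10.96 = 1.1839 m.
Velocity V = (1/n)*R^(2/3)*S^(1/2) = (1/0.047)*1.1839^(2/3)*0.0058^(1/2) = 1.8133 m/s.
Discharge Q = A * V = 12.97 * 1.8133 = 23.528 m^3/s.

23.528


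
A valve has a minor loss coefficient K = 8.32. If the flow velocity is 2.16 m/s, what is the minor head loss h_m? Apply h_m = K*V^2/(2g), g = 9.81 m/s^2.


Minor loss formula: h_m = K * V^2/(2g).
V^2 = 2.16^2 = 4.6656.
V^2/(2g) = 4.6656 / 19.62 = 0.2378 m.
h_m = 8.32 * 0.2378 = 1.9785 m.

1.9785


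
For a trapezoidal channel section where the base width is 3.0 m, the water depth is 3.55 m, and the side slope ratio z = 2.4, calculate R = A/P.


For a trapezoidal section with side slope z:
A = (b + z*y)*y = (3.0 + 2.4*3.55)*3.55 = 40.896 m^2.
P = b + 2*y*sqrt(1 + z^2) = 3.0 + 2*3.55*sqrt(1 + 2.4^2) = 21.46 m.
R = A/P = 40.896 / 21.46 = 1.9057 m.

1.9057


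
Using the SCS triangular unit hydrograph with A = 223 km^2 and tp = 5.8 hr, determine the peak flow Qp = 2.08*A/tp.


SCS formula: Qp = 2.08 * A / tp.
Qp = 2.08 * 223 / 5.8
   = 463.84 / 5.8
   = 79.97 m^3/s per cm.

79.97


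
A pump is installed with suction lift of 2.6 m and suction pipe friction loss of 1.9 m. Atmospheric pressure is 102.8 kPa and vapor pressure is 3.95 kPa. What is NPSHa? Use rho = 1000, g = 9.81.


NPSHa = p_atm/(rho*g) - z_s - hf_s - p_vap/(rho*g).
p_atm/(rho*g) = 102.8*1000 / (1000*9.81) = 10.479 m.
p_vap/(rho*g) = 3.95*1000 / (1000*9.81) = 0.403 m.
NPSHa = 10.479 - 2.6 - 1.9 - 0.403
      = 5.58 m.

5.58


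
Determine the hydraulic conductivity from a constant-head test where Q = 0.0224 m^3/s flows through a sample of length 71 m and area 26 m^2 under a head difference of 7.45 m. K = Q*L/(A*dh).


From K = Q*L / (A*dh):
Numerator: Q*L = 0.0224 * 71 = 1.5904.
Denominator: A*dh = 26 * 7.45 = 193.7.
K = 1.5904 / 193.7 = 0.008211 m/s.

0.008211


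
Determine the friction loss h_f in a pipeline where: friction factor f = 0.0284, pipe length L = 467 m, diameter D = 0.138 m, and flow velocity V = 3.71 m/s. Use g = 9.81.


Darcy-Weisbach equation: h_f = f * (L/D) * V^2/(2g).
f * L/D = 0.0284 * 467/0.138 = 96.1072.
V^2/(2g) = 3.71^2 / (2*9.81) = 13.7641 / 19.62 = 0.7015 m.
h_f = 96.1072 * 0.7015 = 67.423 m.

67.423


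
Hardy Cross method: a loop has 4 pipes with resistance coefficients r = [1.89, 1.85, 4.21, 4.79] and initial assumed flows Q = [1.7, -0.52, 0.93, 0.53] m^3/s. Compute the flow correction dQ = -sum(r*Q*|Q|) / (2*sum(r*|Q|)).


Numerator terms (r*Q*|Q|): 1.89*1.7*|1.7| = 5.4621; 1.85*-0.52*|-0.52| = -0.5002; 4.21*0.93*|0.93| = 3.6412; 4.79*0.53*|0.53| = 1.3455.
Sum of numerator = 9.9486.
Denominator terms (r*|Q|): 1.89*|1.7| = 3.213; 1.85*|-0.52| = 0.962; 4.21*|0.93| = 3.9153; 4.79*|0.53| = 2.5387.
2 * sum of denominator = 2 * 10.629 = 21.258.
dQ = -9.9486 / 21.258 = -0.468 m^3/s.

-0.468


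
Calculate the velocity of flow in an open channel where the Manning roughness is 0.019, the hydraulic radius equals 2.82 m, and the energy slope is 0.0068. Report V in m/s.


Manning's equation gives V = (1/n) * R^(2/3) * S^(1/2).
First, compute R^(2/3) = 2.82^(2/3) = 1.996.
Next, S^(1/2) = 0.0068^(1/2) = 0.082462.
Then 1/n = 1/0.019 = 52.63.
V = 52.63 * 1.996 * 0.082462 = 8.663 m/s.

8.663


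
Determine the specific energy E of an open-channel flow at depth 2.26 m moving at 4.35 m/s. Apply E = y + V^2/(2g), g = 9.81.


Specific energy E = y + V^2/(2g).
Velocity head = V^2/(2g) = 4.35^2 / (2*9.81) = 18.9225 / 19.62 = 0.9644 m.
E = 2.26 + 0.9644 = 3.2244 m.

3.2244


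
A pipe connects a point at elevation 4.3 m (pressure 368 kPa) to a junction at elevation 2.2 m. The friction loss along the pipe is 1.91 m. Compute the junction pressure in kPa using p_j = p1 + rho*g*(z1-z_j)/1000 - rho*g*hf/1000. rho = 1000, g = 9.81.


Junction pressure: p_j = p1 + rho*g*(z1 - z_j)/1000 - rho*g*hf/1000.
Elevation term = 1000*9.81*(4.3 - 2.2)/1000 = 20.601 kPa.
Friction term = 1000*9.81*1.91/1000 = 18.737 kPa.
p_j = 368 + 20.601 - 18.737 = 369.86 kPa.

369.86


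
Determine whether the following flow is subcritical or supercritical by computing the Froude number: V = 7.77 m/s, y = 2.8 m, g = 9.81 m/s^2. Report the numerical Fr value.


The Froude number is defined as Fr = V / sqrt(g*y).
g*y = 9.81 * 2.8 = 27.468.
sqrt(g*y) = sqrt(27.468) = 5.241.
Fr = 7.77 / 5.241 = 1.4825.
Since Fr > 1, the flow is supercritical.

1.4825


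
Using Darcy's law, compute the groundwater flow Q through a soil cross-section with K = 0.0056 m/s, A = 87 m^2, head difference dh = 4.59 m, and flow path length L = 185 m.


Darcy's law: Q = K * A * i, where i = dh/L.
Hydraulic gradient i = 4.59 / 185 = 0.024811.
Q = 0.0056 * 87 * 0.024811
  = 0.0121 m^3/s.

0.0121


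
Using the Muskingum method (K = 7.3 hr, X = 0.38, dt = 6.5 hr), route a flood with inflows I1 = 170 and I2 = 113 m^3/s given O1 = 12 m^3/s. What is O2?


Muskingum coefficients:
denom = 2*K*(1-X) + dt = 2*7.3*(1-0.38) + 6.5 = 15.552.
C0 = (dt - 2*K*X)/denom = (6.5 - 2*7.3*0.38)/15.552 = 0.0612.
C1 = (dt + 2*K*X)/denom = (6.5 + 2*7.3*0.38)/15.552 = 0.7747.
C2 = (2*K*(1-X) - dt)/denom = 0.1641.
O2 = C0*I2 + C1*I1 + C2*O1
   = 0.0612*113 + 0.7747*170 + 0.1641*12
   = 140.58 m^3/s.

140.58


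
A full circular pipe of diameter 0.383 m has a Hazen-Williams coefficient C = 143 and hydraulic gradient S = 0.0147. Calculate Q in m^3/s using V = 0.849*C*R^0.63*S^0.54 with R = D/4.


For a full circular pipe, R = D/4 = 0.383/4 = 0.0958 m.
V = 0.849 * 143 * 0.0958^0.63 * 0.0147^0.54
  = 0.849 * 143 * 0.228096 * 0.102412
  = 2.836 m/s.
Pipe area A = pi*D^2/4 = pi*0.383^2/4 = 0.1152 m^2.
Q = A * V = 0.1152 * 2.836 = 0.3267 m^3/s.

0.3267


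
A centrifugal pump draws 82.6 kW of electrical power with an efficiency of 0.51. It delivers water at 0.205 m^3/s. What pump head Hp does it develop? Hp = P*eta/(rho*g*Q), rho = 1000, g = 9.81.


Pump head formula: Hp = P * eta / (rho * g * Q).
Numerator: P * eta = 82.6 * 1000 * 0.51 = 42126.0 W.
Denominator: rho * g * Q = 1000 * 9.81 * 0.205 = 2011.05.
Hp = 42126.0 / 2011.05 = 20.95 m.

20.95


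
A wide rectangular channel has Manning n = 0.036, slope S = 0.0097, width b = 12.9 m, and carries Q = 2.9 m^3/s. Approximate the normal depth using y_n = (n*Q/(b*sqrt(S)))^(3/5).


We use the wide-channel approximation y_n = (n*Q/(b*sqrt(S)))^(3/5).
sqrt(S) = sqrt(0.0097) = 0.098489.
Numerator: n*Q = 0.036 * 2.9 = 0.1044.
Denominator: b*sqrt(S) = 12.9 * 0.098489 = 1.270508.
arg = 0.0822.
y_n = 0.0822^(3/5) = 0.2233 m.

0.2233


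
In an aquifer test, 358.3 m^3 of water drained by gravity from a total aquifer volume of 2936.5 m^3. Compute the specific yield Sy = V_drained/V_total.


Specific yield Sy = Volume drained / Total volume.
Sy = 358.3 / 2936.5
   = 0.122.

0.122


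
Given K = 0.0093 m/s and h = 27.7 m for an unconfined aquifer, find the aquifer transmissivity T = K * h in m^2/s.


Transmissivity is defined as T = K * h.
T = 0.0093 * 27.7
  = 0.2576 m^2/s.

0.2576


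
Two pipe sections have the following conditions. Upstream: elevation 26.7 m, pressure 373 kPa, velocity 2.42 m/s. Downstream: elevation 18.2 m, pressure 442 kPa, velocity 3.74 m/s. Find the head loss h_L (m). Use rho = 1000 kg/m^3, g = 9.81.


Total head at each section: H = z + p/(rho*g) + V^2/(2g).
H1 = 26.7 + 373*1000/(1000*9.81) + 2.42^2/(2*9.81)
   = 26.7 + 38.022 + 0.2985
   = 65.021 m.
H2 = 18.2 + 442*1000/(1000*9.81) + 3.74^2/(2*9.81)
   = 18.2 + 45.056 + 0.7129
   = 63.969 m.
h_L = H1 - H2 = 65.021 - 63.969 = 1.052 m.

1.052


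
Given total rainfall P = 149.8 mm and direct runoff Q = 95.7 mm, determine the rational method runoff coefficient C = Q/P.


The runoff coefficient C = runoff depth / rainfall depth.
C = 95.7 / 149.8
  = 0.6389.

0.6389


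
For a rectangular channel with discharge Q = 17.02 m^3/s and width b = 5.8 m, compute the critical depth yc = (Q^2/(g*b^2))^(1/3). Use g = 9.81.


Using yc = (Q^2 / (g * b^2))^(1/3):
Q^2 = 17.02^2 = 289.68.
g * b^2 = 9.81 * 5.8^2 = 9.81 * 33.64 = 330.01.
Q^2 / (g*b^2) = 289.68 / 330.01 = 0.8778.
yc = 0.8778^(1/3) = 0.9575 m.

0.9575


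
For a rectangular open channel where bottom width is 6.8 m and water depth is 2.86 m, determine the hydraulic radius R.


For a rectangular section:
Flow area A = b * y = 6.8 * 2.86 = 19.45 m^2.
Wetted perimeter P = b + 2y = 6.8 + 2*2.86 = 12.52 m.
Hydraulic radius R = A/P = 19.45 / 12.52 = 1.5534 m.

1.5534


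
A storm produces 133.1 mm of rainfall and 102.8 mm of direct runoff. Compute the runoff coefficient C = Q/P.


The runoff coefficient C = runoff depth / rainfall depth.
C = 102.8 / 133.1
  = 0.7724.

0.7724


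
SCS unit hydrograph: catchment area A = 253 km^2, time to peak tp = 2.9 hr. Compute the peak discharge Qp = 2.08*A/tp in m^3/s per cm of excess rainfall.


SCS formula: Qp = 2.08 * A / tp.
Qp = 2.08 * 253 / 2.9
   = 526.24 / 2.9
   = 181.46 m^3/s per cm.

181.46


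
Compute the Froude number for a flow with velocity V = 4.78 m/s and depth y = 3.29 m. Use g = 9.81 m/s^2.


The Froude number is defined as Fr = V / sqrt(g*y).
g*y = 9.81 * 3.29 = 32.2749.
sqrt(g*y) = sqrt(32.2749) = 5.6811.
Fr = 4.78 / 5.6811 = 0.8414.

0.8414


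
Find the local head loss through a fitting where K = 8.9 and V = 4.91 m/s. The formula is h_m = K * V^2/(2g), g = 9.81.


Minor loss formula: h_m = K * V^2/(2g).
V^2 = 4.91^2 = 24.1081.
V^2/(2g) = 24.1081 / 19.62 = 1.2288 m.
h_m = 8.9 * 1.2288 = 10.9359 m.

10.9359


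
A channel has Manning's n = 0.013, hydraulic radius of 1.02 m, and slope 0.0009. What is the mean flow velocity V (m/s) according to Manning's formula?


Manning's equation gives V = (1/n) * R^(2/3) * S^(1/2).
First, compute R^(2/3) = 1.02^(2/3) = 1.0133.
Next, S^(1/2) = 0.0009^(1/2) = 0.03.
Then 1/n = 1/0.013 = 76.92.
V = 76.92 * 1.0133 * 0.03 = 2.3384 m/s.

2.3384


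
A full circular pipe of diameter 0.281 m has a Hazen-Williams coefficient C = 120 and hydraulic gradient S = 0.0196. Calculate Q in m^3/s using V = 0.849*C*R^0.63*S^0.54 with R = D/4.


For a full circular pipe, R = D/4 = 0.281/4 = 0.0703 m.
V = 0.849 * 120 * 0.0703^0.63 * 0.0196^0.54
  = 0.849 * 120 * 0.187667 * 0.119624
  = 2.2871 m/s.
Pipe area A = pi*D^2/4 = pi*0.281^2/4 = 0.062 m^2.
Q = A * V = 0.062 * 2.2871 = 0.1418 m^3/s.

0.1418


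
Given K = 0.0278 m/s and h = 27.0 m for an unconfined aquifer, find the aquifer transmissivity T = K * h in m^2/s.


Transmissivity is defined as T = K * h.
T = 0.0278 * 27.0
  = 0.7506 m^2/s.

0.7506


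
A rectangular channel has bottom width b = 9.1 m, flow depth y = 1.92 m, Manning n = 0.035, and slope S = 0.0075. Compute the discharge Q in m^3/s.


For a rectangular channel, the cross-sectional area A = b * y = 9.1 * 1.92 = 17.47 m^2.
The wetted perimeter P = b + 2y = 9.1 + 2*1.92 = 12.94 m.
Hydraulic radius R = A/P = 17.47/12.94 = 1.3502 m.
Velocity V = (1/n)*R^(2/3)*S^(1/2) = (1/0.035)*1.3502^(2/3)*0.0075^(1/2) = 3.0227 m/s.
Discharge Q = A * V = 17.47 * 3.0227 = 52.813 m^3/s.

52.813


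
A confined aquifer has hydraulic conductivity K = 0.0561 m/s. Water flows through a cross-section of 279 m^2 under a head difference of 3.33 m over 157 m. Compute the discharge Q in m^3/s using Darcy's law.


Darcy's law: Q = K * A * i, where i = dh/L.
Hydraulic gradient i = 3.33 / 157 = 0.02121.
Q = 0.0561 * 279 * 0.02121
  = 0.332 m^3/s.

0.332


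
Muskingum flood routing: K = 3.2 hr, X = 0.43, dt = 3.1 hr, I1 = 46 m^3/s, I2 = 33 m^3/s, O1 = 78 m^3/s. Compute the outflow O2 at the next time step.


Muskingum coefficients:
denom = 2*K*(1-X) + dt = 2*3.2*(1-0.43) + 3.1 = 6.748.
C0 = (dt - 2*K*X)/denom = (3.1 - 2*3.2*0.43)/6.748 = 0.0516.
C1 = (dt + 2*K*X)/denom = (3.1 + 2*3.2*0.43)/6.748 = 0.8672.
C2 = (2*K*(1-X) - dt)/denom = 0.0812.
O2 = C0*I2 + C1*I1 + C2*O1
   = 0.0516*33 + 0.8672*46 + 0.0812*78
   = 47.93 m^3/s.

47.93


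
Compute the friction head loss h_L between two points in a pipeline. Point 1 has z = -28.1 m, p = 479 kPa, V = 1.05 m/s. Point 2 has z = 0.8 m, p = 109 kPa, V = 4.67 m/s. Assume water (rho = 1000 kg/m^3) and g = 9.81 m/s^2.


Total head at each section: H = z + p/(rho*g) + V^2/(2g).
H1 = -28.1 + 479*1000/(1000*9.81) + 1.05^2/(2*9.81)
   = -28.1 + 48.828 + 0.0562
   = 20.784 m.
H2 = 0.8 + 109*1000/(1000*9.81) + 4.67^2/(2*9.81)
   = 0.8 + 11.111 + 1.1116
   = 13.023 m.
h_L = H1 - H2 = 20.784 - 13.023 = 7.761 m.

7.761


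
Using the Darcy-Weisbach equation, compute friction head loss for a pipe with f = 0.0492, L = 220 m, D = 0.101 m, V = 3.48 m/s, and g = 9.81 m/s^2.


Darcy-Weisbach equation: h_f = f * (L/D) * V^2/(2g).
f * L/D = 0.0492 * 220/0.101 = 107.1683.
V^2/(2g) = 3.48^2 / (2*9.81) = 12.1104 / 19.62 = 0.6172 m.
h_f = 107.1683 * 0.6172 = 66.149 m.

66.149


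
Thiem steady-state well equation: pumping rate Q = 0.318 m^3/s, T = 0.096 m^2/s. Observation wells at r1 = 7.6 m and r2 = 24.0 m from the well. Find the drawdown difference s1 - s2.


Thiem equation: s1 - s2 = Q/(2*pi*T) * ln(r2/r1).
ln(r2/r1) = ln(24.0/7.6) = 1.1499.
Q/(2*pi*T) = 0.318 / (2*pi*0.096) = 0.318 / 0.6032 = 0.5272.
s1 - s2 = 0.5272 * 1.1499 = 0.6062 m.

0.6062


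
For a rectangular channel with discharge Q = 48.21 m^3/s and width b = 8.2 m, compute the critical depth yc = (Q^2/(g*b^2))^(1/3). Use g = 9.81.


Using yc = (Q^2 / (g * b^2))^(1/3):
Q^2 = 48.21^2 = 2324.2.
g * b^2 = 9.81 * 8.2^2 = 9.81 * 67.24 = 659.62.
Q^2 / (g*b^2) = 2324.2 / 659.62 = 3.5235.
yc = 3.5235^(1/3) = 1.5217 m.

1.5217


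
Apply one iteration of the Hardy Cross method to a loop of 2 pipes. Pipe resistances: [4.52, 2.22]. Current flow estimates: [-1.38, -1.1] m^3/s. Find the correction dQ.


Numerator terms (r*Q*|Q|): 4.52*-1.38*|-1.38| = -8.6079; 2.22*-1.1*|-1.1| = -2.6862.
Sum of numerator = -11.2941.
Denominator terms (r*|Q|): 4.52*|-1.38| = 6.2376; 2.22*|-1.1| = 2.442.
2 * sum of denominator = 2 * 8.6796 = 17.3592.
dQ = --11.2941 / 17.3592 = 0.6506 m^3/s.

0.6506


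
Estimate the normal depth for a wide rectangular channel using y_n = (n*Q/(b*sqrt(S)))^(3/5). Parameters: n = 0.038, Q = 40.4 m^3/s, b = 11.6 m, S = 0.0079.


We use the wide-channel approximation y_n = (n*Q/(b*sqrt(S)))^(3/5).
sqrt(S) = sqrt(0.0079) = 0.088882.
Numerator: n*Q = 0.038 * 40.4 = 1.5352.
Denominator: b*sqrt(S) = 11.6 * 0.088882 = 1.031031.
arg = 1.489.
y_n = 1.489^(3/5) = 1.2698 m.

1.2698


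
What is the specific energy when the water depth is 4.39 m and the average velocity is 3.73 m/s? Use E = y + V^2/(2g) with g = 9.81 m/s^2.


Specific energy E = y + V^2/(2g).
Velocity head = V^2/(2g) = 3.73^2 / (2*9.81) = 13.9129 / 19.62 = 0.7091 m.
E = 4.39 + 0.7091 = 5.0991 m.

5.0991


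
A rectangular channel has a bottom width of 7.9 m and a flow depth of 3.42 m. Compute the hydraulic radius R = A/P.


For a rectangular section:
Flow area A = b * y = 7.9 * 3.42 = 27.02 m^2.
Wetted perimeter P = b + 2y = 7.9 + 2*3.42 = 14.74 m.
Hydraulic radius R = A/P = 27.02 / 14.74 = 1.833 m.

1.833


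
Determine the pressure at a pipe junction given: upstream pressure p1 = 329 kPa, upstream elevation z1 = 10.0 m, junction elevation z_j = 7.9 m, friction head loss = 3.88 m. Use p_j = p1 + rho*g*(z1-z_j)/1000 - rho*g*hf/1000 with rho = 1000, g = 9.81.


Junction pressure: p_j = p1 + rho*g*(z1 - z_j)/1000 - rho*g*hf/1000.
Elevation term = 1000*9.81*(10.0 - 7.9)/1000 = 20.601 kPa.
Friction term = 1000*9.81*3.88/1000 = 38.063 kPa.
p_j = 329 + 20.601 - 38.063 = 311.54 kPa.

311.54


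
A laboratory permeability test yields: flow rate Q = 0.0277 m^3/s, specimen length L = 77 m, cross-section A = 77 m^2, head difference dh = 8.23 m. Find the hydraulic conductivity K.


From K = Q*L / (A*dh):
Numerator: Q*L = 0.0277 * 77 = 2.1329.
Denominator: A*dh = 77 * 8.23 = 633.71.
K = 2.1329 / 633.71 = 0.003366 m/s.

0.003366


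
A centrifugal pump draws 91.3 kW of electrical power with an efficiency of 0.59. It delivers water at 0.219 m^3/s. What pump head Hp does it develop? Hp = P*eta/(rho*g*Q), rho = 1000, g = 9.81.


Pump head formula: Hp = P * eta / (rho * g * Q).
Numerator: P * eta = 91.3 * 1000 * 0.59 = 53867.0 W.
Denominator: rho * g * Q = 1000 * 9.81 * 0.219 = 2148.39.
Hp = 53867.0 / 2148.39 = 25.07 m.

25.07


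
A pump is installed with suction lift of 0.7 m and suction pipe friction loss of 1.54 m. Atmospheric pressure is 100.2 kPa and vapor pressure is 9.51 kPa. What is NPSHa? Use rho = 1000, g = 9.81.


NPSHa = p_atm/(rho*g) - z_s - hf_s - p_vap/(rho*g).
p_atm/(rho*g) = 100.2*1000 / (1000*9.81) = 10.214 m.
p_vap/(rho*g) = 9.51*1000 / (1000*9.81) = 0.969 m.
NPSHa = 10.214 - 0.7 - 1.54 - 0.969
      = 7.0 m.

7.0


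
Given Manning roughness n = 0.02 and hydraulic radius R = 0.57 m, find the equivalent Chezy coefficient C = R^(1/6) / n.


The Chezy coefficient relates to Manning's n through C = R^(1/6) / n.
R^(1/6) = 0.57^(1/6) = 0.910568.
C = 0.910568 / 0.02 = 45.53 m^(1/2)/s.

45.53


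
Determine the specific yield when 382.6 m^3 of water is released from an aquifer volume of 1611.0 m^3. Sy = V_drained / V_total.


Specific yield Sy = Volume drained / Total volume.
Sy = 382.6 / 1611.0
   = 0.2375.

0.2375


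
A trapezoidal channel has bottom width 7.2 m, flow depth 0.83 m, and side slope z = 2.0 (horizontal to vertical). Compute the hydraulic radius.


For a trapezoidal section with side slope z:
A = (b + z*y)*y = (7.2 + 2.0*0.83)*0.83 = 7.354 m^2.
P = b + 2*y*sqrt(1 + z^2) = 7.2 + 2*0.83*sqrt(1 + 2.0^2) = 10.912 m.
R = A/P = 7.354 / 10.912 = 0.6739 m.

0.6739


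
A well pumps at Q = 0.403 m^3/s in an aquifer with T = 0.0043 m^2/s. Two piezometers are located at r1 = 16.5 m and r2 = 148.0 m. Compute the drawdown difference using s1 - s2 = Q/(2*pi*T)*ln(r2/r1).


Thiem equation: s1 - s2 = Q/(2*pi*T) * ln(r2/r1).
ln(r2/r1) = ln(148.0/16.5) = 2.1939.
Q/(2*pi*T) = 0.403 / (2*pi*0.0043) = 0.403 / 0.027 = 14.9161.
s1 - s2 = 14.9161 * 2.1939 = 32.7238 m.

32.7238


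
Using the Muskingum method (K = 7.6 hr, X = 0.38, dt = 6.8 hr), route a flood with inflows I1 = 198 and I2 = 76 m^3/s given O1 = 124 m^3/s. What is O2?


Muskingum coefficients:
denom = 2*K*(1-X) + dt = 2*7.6*(1-0.38) + 6.8 = 16.224.
C0 = (dt - 2*K*X)/denom = (6.8 - 2*7.6*0.38)/16.224 = 0.0631.
C1 = (dt + 2*K*X)/denom = (6.8 + 2*7.6*0.38)/16.224 = 0.7751.
C2 = (2*K*(1-X) - dt)/denom = 0.1617.
O2 = C0*I2 + C1*I1 + C2*O1
   = 0.0631*76 + 0.7751*198 + 0.1617*124
   = 178.33 m^3/s.

178.33


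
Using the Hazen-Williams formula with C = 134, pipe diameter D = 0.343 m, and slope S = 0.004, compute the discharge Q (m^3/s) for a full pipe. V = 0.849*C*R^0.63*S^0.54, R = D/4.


For a full circular pipe, R = D/4 = 0.343/4 = 0.0858 m.
V = 0.849 * 134 * 0.0858^0.63 * 0.004^0.54
  = 0.849 * 134 * 0.212783 * 0.050712
  = 1.2276 m/s.
Pipe area A = pi*D^2/4 = pi*0.343^2/4 = 0.0924 m^2.
Q = A * V = 0.0924 * 1.2276 = 0.1134 m^3/s.

0.1134
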